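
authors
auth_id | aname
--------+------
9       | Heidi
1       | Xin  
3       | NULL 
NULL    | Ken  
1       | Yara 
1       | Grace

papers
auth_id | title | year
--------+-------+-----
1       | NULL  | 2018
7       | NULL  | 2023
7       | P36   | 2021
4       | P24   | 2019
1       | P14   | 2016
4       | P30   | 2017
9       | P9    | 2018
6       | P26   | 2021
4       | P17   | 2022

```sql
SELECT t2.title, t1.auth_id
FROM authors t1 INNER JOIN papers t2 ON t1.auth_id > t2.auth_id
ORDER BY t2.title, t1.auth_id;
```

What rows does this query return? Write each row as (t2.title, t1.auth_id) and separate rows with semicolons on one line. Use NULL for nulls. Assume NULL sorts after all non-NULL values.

(P14, 3); (P14, 9); (P17, 9); (P24, 9); (P26, 9); (P30, 9); (P36, 9); (NULL, 3); (NULL, 9); (NULL, 9)

INNER JOIN keeps only pairs where the ON condition holds.
Matching on t1.auth_id > t2.auth_id. A NULL in a compared column never satisfies the condition.
Matched pairs: 10.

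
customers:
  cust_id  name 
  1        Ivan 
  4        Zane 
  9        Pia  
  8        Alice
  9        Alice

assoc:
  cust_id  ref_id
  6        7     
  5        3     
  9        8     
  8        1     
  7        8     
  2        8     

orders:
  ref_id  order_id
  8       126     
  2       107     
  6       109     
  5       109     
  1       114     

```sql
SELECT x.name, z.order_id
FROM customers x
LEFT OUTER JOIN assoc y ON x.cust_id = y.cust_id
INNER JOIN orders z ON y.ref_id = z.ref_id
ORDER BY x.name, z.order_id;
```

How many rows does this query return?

Joins associate left-to-right: customers LEFT JOIN assoc on cust_id gives 5 intermediate row(s).
Then INNER JOIN `orders z` on ref_id: keep only rows whose y.ref_id appears in z.
Result: 3 row(s).

3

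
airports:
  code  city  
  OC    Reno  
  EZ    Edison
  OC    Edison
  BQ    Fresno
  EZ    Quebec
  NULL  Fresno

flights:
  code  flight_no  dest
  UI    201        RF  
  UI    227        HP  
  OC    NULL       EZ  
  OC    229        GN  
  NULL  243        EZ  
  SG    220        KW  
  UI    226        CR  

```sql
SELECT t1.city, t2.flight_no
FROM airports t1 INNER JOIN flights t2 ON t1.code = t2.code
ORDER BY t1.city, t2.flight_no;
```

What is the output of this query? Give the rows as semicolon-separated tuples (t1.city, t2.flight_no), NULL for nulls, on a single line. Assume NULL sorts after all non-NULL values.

(Edison, 229); (Edison, NULL); (Reno, 229); (Reno, NULL)

INNER JOIN keeps only pairs where the ON condition holds.
Matching on t1.code = t2.code. A NULL in a compared column never satisfies the condition.
- t1[0] code=OC → 2 match(es) in t2 → 2 row(s).
- t1[1] code=EZ → no match; dropped.
- t1[2] code=OC → 2 match(es) in t2 → 2 row(s).
- t1[3] code=BQ → no match; dropped.
- t1[4] code=EZ → no match; dropped.
- t1[5] code=NULL → no match; dropped.
After projecting and ordering:
t1.city | t2.flight_no
Edison | 229
Edison | NULL
Reno | 229
Reno | NULL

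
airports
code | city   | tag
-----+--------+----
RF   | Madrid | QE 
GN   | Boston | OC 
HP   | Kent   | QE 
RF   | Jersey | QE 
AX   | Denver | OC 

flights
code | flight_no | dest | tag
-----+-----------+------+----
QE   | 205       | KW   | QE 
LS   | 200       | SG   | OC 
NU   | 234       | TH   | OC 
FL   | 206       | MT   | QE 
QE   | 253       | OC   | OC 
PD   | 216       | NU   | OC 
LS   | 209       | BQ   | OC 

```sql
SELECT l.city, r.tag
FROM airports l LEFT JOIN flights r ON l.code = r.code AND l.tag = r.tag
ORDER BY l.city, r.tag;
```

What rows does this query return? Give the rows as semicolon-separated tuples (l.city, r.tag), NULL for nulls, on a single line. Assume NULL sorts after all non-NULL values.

LEFT JOIN keeps every row from `airports`; unmatched rows get NULL for `flights`'s columns.
Matching on l.code = r.code AND l.tag = r.tag.
- code=RF, tag=QE: no r row matches, row kept with r columns NULL.
- code=GN, tag=OC: no r row matches, row kept with r columns NULL.
- code=HP, tag=QE: no r row matches, row kept with r columns NULL.
- code=RF, tag=QE: no r row matches, row kept with r columns NULL.
- code=AX, tag=OC: no r row matches, row kept with r columns NULL.
After projecting and ordering:
l.city | r.tag
Boston | NULL
Denver | NULL
Jersey | NULL
Kent | NULL
Madrid | NULL

(Boston, NULL); (Denver, NULL); (Jersey, NULL); (Kent, NULL); (Madrid, NULL)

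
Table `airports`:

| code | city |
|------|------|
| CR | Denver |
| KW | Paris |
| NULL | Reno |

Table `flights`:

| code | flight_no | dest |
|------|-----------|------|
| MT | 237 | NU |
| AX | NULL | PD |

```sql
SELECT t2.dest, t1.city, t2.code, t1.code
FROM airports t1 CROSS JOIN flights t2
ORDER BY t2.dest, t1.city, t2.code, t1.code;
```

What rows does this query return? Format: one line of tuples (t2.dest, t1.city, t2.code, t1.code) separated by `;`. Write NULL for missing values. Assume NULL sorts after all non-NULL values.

(NU, Denver, MT, CR); (NU, Paris, MT, KW); (NU, Reno, MT, NULL); (PD, Denver, AX, CR); (PD, Paris, AX, KW); (PD, Reno, AX, NULL)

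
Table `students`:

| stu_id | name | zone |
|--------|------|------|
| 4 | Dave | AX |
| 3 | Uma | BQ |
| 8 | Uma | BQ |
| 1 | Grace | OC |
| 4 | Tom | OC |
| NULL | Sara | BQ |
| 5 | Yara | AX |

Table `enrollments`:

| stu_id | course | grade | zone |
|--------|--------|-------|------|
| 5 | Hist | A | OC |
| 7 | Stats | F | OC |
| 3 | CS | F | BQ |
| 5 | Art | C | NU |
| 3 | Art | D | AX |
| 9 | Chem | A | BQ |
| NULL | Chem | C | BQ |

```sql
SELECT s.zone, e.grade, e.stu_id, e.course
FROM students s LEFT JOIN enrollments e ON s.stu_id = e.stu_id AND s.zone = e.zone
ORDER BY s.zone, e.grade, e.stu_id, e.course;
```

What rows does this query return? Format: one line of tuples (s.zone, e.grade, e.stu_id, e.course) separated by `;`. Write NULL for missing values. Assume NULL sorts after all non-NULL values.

(AX, NULL, NULL, NULL); (AX, NULL, NULL, NULL); (BQ, F, 3, CS); (BQ, NULL, NULL, NULL); (BQ, NULL, NULL, NULL); (OC, NULL, NULL, NULL); (OC, NULL, NULL, NULL)

LEFT JOIN keeps every row from `students`; unmatched rows get NULL for `enrollments`'s columns.
Matching on s.stu_id = e.stu_id AND s.zone = e.zone. A NULL in a compared column never satisfies the condition.
- s (stu_id=4, zone=AX) has no partner → padded with NULL.
- s (stu_id=3, zone=BQ) pairs with 1 row(s) of e.
- s (stu_id=8, zone=BQ) has no partner → padded with NULL.
- s (stu_id=1, zone=OC) has no partner → padded with NULL.
- s (stu_id=4, zone=OC) has no partner → padded with NULL.
- s (stu_id=NULL, zone=BQ) has no partner → padded with NULL.
- s (stu_id=5, zone=AX) has no partner → padded with NULL.
After projecting and ordering:
s.zone | e.grade | e.stu_id | e.course
AX | NULL | NULL | NULL
AX | NULL | NULL | NULL
BQ | F | 3 | CS
BQ | NULL | NULL | NULL
BQ | NULL | NULL | NULL
OC | NULL | NULL | NULL
OC | NULL | NULL | NULL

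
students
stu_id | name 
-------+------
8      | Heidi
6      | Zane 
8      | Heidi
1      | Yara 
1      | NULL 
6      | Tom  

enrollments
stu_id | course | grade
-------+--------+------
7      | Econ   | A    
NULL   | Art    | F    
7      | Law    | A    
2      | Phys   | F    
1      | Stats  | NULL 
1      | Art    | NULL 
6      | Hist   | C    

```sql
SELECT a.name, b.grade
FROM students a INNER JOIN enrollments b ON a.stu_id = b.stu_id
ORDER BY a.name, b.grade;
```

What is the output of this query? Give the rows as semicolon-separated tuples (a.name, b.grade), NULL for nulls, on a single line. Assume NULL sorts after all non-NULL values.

(Tom, C); (Yara, NULL); (Yara, NULL); (Zane, C); (NULL, NULL); (NULL, NULL)

INNER JOIN keeps only pairs where the ON condition holds.
Matching on a.stu_id = b.stu_id. A NULL in a compared column never satisfies the condition.
Matched pairs: 6.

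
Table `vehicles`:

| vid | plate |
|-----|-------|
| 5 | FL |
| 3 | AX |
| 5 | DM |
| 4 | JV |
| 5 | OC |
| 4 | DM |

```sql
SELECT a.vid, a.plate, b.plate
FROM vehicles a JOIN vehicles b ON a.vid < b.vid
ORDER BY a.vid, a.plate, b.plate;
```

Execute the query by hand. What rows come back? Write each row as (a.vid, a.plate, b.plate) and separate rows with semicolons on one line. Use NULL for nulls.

(3, AX, DM); (3, AX, DM); (3, AX, FL); (3, AX, JV); (3, AX, OC); (4, DM, DM); (4, DM, FL); (4, DM, OC); (4, JV, DM); (4, JV, FL); (4, JV, OC)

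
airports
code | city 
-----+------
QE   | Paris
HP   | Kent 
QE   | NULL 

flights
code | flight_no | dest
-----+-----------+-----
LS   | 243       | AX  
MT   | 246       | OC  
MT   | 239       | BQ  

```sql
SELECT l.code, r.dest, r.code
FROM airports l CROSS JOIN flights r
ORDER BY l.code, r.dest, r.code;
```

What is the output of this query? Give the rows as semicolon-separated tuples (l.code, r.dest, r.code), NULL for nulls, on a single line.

(HP, AX, LS); (HP, BQ, MT); (HP, OC, MT); (QE, AX, LS); (QE, AX, LS); (QE, BQ, MT); (QE, BQ, MT); (QE, OC, MT); (QE, OC, MT)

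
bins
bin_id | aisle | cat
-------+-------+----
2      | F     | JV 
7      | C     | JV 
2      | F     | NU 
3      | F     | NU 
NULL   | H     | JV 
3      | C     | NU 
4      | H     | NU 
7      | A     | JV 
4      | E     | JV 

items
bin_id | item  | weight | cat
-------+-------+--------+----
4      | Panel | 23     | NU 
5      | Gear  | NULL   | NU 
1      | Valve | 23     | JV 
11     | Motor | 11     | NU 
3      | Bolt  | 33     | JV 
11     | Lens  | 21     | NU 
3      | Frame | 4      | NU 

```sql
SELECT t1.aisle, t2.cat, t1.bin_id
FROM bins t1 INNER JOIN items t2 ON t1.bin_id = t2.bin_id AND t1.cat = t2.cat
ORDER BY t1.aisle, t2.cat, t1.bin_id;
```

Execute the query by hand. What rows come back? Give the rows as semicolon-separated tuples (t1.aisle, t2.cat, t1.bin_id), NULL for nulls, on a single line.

(C, NU, 3); (F, NU, 3); (H, NU, 4)

INNER JOIN keeps only pairs where the ON condition holds.
Matching on t1.bin_id = t2.bin_id AND t1.cat = t2.cat. A NULL in a compared column never satisfies the condition.
- t1[0] bin_id=2, cat=JV → no match; dropped.
- t1[1] bin_id=7, cat=JV → no match; dropped.
- t1[2] bin_id=2, cat=NU → no match; dropped.
- t1[3] bin_id=3, cat=NU → 1 match(es) in t2 → 1 row(s).
- t1[4] bin_id=NULL, cat=JV → no match; dropped.
- t1[5] bin_id=3, cat=NU → 1 match(es) in t2 → 1 row(s).
- t1[6] bin_id=4, cat=NU → 1 match(es) in t2 → 1 row(s).
- t1[7] bin_id=7, cat=JV → no match; dropped.
- t1[8] bin_id=4, cat=JV → no match; dropped.
After projecting and ordering:
t1.aisle | t2.cat | t1.bin_id
C | NU | 3
F | NU | 3
H | NU | 4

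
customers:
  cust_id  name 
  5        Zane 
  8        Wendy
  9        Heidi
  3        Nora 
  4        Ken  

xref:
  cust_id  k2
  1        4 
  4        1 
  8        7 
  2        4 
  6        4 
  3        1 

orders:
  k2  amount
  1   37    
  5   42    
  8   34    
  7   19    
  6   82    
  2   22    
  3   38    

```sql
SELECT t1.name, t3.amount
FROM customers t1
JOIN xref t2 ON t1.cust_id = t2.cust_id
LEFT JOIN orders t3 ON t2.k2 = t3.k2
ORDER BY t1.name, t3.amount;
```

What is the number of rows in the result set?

3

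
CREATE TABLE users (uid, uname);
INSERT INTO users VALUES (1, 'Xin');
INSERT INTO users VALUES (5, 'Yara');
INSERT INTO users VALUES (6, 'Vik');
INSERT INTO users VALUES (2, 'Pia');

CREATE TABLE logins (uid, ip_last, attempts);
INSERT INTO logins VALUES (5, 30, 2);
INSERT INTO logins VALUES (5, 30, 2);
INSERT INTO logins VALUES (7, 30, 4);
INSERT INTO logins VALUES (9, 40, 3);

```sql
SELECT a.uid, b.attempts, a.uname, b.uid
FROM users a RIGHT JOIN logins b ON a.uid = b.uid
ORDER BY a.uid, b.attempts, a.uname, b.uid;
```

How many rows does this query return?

4

RIGHT JOIN keeps every row from `logins`; unmatched rows get NULL for `users`'s columns.
Matching on a.uid = b.uid.
- a[0] uid=1 → no match.
- a[1] uid=5 → 2 match(es) in b → 2 row(s).
- a[2] uid=6 → no match.
- a[3] uid=2 → no match.
- 2 b row(s) had no a match → kept, a columns NULL.
Total: 2 matched + 2 padded = 4 rows.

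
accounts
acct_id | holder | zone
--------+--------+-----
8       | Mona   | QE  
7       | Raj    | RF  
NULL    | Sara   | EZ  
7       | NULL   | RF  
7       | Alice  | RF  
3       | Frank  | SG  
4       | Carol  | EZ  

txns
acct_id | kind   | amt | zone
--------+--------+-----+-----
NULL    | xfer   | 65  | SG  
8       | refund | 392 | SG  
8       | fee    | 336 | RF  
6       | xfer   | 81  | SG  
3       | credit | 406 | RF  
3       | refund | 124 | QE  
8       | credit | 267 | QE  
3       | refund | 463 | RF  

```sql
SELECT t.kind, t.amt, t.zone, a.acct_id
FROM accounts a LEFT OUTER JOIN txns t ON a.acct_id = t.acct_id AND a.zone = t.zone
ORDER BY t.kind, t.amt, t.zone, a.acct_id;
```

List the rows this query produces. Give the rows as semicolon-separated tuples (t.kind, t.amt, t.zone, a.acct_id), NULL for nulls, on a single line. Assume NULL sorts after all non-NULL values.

(credit, 267, QE, 8); (NULL, NULL, NULL, 3); (NULL, NULL, NULL, 4); (NULL, NULL, NULL, 7); (NULL, NULL, NULL, 7); (NULL, NULL, NULL, 7); (NULL, NULL, NULL, NULL)

LEFT JOIN keeps every row from `accounts`; unmatched rows get NULL for `txns`'s columns.
Matching on a.acct_id = t.acct_id AND a.zone = t.zone. A NULL in a compared column never satisfies the condition.
- a[0] acct_id=8, zone=QE → 1 match(es) in t → 1 row(s).
- a[1] acct_id=7, zone=RF → no match; kept with NULLs on the t side.
- a[2] acct_id=NULL, zone=EZ → no match; kept with NULLs on the t side.
- a[3] acct_id=7, zone=RF → no match; kept with NULLs on the t side.
- a[4] acct_id=7, zone=RF → no match; kept with NULLs on the t side.
- a[5] acct_id=3, zone=SG → no match; kept with NULLs on the t side.
- a[6] acct_id=4, zone=EZ → no match; kept with NULLs on the t side.
After projecting and ordering:
t.kind | t.amt | t.zone | a.acct_id
credit | 267 | QE | 8
NULL | NULL | NULL | 3
NULL | NULL | NULL | 4
NULL | NULL | NULL | 7
NULL | NULL | NULL | 7
NULL | NULL | NULL | 7
NULL | NULL | NULL | NULL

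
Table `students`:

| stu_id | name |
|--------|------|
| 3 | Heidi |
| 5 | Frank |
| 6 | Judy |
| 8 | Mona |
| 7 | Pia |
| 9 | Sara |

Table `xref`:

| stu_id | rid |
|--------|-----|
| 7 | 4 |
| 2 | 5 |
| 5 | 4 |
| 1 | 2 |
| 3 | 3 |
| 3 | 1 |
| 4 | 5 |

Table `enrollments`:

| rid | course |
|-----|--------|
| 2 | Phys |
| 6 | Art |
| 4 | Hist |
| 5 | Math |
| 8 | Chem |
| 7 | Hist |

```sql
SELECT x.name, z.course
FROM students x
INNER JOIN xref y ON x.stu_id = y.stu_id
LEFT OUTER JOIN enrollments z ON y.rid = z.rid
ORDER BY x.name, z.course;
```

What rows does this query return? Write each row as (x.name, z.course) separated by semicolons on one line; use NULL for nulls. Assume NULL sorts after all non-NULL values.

Joins associate left-to-right: students INNER JOIN xref on stu_id gives 4 intermediate row(s).
Then LEFT JOIN `enrollments z` on rid: each of those 4 rows is kept; rows whose y.rid has no match in z get NULL for z's columns.

(Frank, Hist); (Heidi, NULL); (Heidi, NULL); (Pia, Hist)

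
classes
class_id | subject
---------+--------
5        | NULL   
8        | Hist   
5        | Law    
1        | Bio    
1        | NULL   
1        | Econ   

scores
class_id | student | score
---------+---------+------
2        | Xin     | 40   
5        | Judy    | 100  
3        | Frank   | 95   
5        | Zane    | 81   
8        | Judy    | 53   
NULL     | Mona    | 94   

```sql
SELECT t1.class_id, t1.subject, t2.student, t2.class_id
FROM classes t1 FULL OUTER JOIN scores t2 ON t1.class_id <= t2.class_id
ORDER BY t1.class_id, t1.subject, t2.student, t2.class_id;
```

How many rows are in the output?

23

FULL OUTER JOIN keeps every row from both sides; unmatched rows get NULL for the other side's columns.
Matching on t1.class_id <= t2.class_id. A NULL in a compared column never satisfies the condition.
- t1[0] class_id=5 → 3 match(es) in t2 → 3 row(s).
- t1[1] class_id=8 → 1 match(es) in t2 → 1 row(s).
- t1[2] class_id=5 → 3 match(es) in t2 → 3 row(s).
- t1[3] class_id=1 → 5 match(es) in t2 → 5 row(s).
- t1[4] class_id=1 → 5 match(es) in t2 → 5 row(s).
- t1[5] class_id=1 → 5 match(es) in t2 → 5 row(s).
- 1 row(s) from t2 found no t1 partner → padded with NULL.
Total: 22 matched + 1 padded = 23 rows.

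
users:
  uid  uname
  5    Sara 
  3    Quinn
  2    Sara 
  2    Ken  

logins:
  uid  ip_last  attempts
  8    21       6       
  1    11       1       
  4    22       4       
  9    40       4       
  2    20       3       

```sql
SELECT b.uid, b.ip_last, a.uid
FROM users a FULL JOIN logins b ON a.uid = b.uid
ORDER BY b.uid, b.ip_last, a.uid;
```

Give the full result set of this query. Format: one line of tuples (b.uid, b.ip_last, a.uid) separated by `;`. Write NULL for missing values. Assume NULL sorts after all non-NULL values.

(1, 11, NULL); (2, 20, 2); (2, 20, 2); (4, 22, NULL); (8, 21, NULL); (9, 40, NULL); (NULL, NULL, 3); (NULL, NULL, 5)

FULL OUTER JOIN keeps every row from both sides; unmatched rows get NULL for the other side's columns.
Matching on a.uid = b.uid.
- a (uid=5) has no partner → padded with NULL.
- a (uid=3) has no partner → padded with NULL.
- a (uid=2) pairs with 1 row(s) of b.
- a (uid=2) pairs with 1 row(s) of b.
- 4 b row(s) had no a match → kept, a columns NULL.
After projecting and ordering:
b.uid | b.ip_last | a.uid
1 | 11 | NULL
2 | 20 | 2
2 | 20 | 2
4 | 22 | NULL
8 | 21 | NULL
9 | 40 | NULL
NULL | NULL | 3
NULL | NULL | 5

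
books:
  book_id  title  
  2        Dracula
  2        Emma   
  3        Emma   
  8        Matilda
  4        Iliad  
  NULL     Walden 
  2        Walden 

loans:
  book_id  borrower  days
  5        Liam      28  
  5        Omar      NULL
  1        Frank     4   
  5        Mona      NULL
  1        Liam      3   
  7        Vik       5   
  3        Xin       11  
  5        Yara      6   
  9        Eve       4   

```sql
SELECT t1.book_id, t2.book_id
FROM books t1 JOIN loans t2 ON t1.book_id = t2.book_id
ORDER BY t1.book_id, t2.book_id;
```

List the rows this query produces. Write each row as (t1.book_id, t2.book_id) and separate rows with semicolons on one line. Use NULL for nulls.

(3, 3)

INNER JOIN keeps only pairs where the ON condition holds.
Matching on t1.book_id = t2.book_id. A NULL in a compared column never satisfies the condition.
Matched pairs: 1.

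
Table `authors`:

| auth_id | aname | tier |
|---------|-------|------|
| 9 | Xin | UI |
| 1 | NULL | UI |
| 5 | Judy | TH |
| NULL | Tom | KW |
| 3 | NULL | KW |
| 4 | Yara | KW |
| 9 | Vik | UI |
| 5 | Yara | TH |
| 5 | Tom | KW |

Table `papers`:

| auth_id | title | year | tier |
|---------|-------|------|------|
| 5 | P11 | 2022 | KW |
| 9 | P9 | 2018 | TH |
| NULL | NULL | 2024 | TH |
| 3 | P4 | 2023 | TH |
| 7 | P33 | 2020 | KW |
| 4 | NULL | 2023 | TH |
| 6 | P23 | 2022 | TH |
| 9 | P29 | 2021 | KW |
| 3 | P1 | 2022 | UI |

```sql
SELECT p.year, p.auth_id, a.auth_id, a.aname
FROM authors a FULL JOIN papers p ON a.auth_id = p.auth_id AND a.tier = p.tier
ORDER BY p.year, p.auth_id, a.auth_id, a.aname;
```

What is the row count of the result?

17

FULL OUTER JOIN keeps every row from both sides; unmatched rows get NULL for the other side's columns.
Matching on a.auth_id = p.auth_id AND a.tier = p.tier. A NULL in a compared column never satisfies the condition.
Matched pairs: 1; unmatched a rows kept: 8; unmatched p rows kept: 8.
Total: 1 matched + 16 padded = 17 rows.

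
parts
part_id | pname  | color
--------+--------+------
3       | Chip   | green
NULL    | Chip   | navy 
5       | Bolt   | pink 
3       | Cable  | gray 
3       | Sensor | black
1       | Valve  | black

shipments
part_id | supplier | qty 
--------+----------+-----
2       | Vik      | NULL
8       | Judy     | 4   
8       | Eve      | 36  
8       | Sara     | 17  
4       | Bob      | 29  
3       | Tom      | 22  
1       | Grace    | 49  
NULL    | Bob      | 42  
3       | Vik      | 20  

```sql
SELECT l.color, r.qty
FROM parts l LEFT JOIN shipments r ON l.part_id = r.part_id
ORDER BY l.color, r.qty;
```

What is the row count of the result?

9

LEFT JOIN keeps every row from `parts`; unmatched rows get NULL for `shipments`'s columns.
Matching on l.part_id = r.part_id. A NULL in a compared column never satisfies the condition.
- part_id=3: 2 matching r row(s), so 2 row(s) emitted.
- part_id=NULL: no r row matches, row kept with r columns NULL.
- part_id=5: no r row matches, row kept with r columns NULL.
- part_id=3: 2 matching r row(s), so 2 row(s) emitted.
- part_id=3: 2 matching r row(s), so 2 row(s) emitted.
- part_id=1: 1 matching r row(s), so 1 row(s) emitted.
Total: 7 matched + 2 padded = 9 rows.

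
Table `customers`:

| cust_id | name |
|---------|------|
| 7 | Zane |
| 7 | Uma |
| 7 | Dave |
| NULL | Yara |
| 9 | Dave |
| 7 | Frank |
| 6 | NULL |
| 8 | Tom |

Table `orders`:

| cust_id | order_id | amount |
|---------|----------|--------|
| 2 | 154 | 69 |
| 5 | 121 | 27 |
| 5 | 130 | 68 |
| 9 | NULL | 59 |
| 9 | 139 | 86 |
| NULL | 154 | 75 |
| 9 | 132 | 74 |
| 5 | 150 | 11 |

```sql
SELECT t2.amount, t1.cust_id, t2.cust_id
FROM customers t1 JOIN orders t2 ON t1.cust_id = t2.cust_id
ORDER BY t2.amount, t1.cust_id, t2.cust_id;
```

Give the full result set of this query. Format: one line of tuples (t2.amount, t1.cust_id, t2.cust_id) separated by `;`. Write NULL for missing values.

(59, 9, 9); (74, 9, 9); (86, 9, 9)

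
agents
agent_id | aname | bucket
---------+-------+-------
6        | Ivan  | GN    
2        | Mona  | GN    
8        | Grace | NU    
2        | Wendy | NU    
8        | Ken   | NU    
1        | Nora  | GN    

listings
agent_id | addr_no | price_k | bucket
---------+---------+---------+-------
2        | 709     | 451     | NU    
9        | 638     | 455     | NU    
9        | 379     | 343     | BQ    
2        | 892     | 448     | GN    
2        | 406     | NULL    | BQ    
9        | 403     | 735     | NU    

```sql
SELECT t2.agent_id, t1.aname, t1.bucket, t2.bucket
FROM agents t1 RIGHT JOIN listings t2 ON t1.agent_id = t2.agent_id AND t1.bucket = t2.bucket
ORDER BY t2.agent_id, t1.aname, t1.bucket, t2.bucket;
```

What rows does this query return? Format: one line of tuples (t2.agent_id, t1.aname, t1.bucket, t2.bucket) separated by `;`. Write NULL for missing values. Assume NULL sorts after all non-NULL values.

(2, Mona, GN, GN); (2, Wendy, NU, NU); (2, NULL, NULL, BQ); (9, NULL, NULL, BQ); (9, NULL, NULL, NU); (9, NULL, NULL, NU)

RIGHT JOIN keeps every row from `listings`; unmatched rows get NULL for `agents`'s columns.
Matching on t1.agent_id = t2.agent_id AND t1.bucket = t2.bucket.
- t1 (agent_id=6, bucket=GN) has no partner in t2.
- t1 (agent_id=2, bucket=GN) pairs with 1 row(s) of t2.
- t1 (agent_id=8, bucket=NU) has no partner in t2.
- t1 (agent_id=2, bucket=NU) pairs with 1 row(s) of t2.
- t1 (agent_id=8, bucket=NU) has no partner in t2.
- t1 (agent_id=1, bucket=GN) has no partner in t2.
- 4 row(s) from t2 found no t1 partner → padded with NULL.
After projecting and ordering:
t2.agent_id | t1.aname | t1.bucket | t2.bucket
2 | Mona | GN | GN
2 | Wendy | NU | NU
2 | NULL | NULL | BQ
9 | NULL | NULL | BQ
9 | NULL | NULL | NU
9 | NULL | NULL | NU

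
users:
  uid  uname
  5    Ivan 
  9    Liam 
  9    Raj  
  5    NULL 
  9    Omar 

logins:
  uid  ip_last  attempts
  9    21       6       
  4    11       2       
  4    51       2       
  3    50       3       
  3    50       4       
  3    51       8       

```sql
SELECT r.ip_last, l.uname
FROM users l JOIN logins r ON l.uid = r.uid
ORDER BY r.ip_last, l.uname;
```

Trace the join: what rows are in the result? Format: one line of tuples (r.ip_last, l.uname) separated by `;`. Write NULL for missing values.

INNER JOIN keeps only pairs where the ON condition holds.
Matching on l.uid = r.uid.
- l[0] uid=5 → no match; dropped.
- l[1] uid=9 → 1 match(es) in r → 1 row(s).
- l[2] uid=9 → 1 match(es) in r → 1 row(s).
- l[3] uid=5 → no match; dropped.
- l[4] uid=9 → 1 match(es) in r → 1 row(s).
After projecting and ordering:
r.ip_last | l.uname
21 | Liam
21 | Omar
21 | Raj

(21, Liam); (21, Omar); (21, Raj)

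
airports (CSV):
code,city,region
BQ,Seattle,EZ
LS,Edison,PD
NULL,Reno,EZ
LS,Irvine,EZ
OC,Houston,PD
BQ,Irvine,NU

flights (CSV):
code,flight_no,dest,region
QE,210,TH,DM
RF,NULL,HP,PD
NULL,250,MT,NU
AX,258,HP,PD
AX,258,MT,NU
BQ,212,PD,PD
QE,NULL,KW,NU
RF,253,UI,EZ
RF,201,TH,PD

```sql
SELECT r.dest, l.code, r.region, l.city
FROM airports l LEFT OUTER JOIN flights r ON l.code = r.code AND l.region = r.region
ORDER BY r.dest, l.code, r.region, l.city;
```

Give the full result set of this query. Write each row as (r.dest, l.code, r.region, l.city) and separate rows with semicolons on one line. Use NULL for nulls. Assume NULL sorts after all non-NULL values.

(NULL, BQ, NULL, Irvine); (NULL, BQ, NULL, Seattle); (NULL, LS, NULL, Edison); (NULL, LS, NULL, Irvine); (NULL, OC, NULL, Houston); (NULL, NULL, NULL, Reno)

LEFT JOIN keeps every row from `airports`; unmatched rows get NULL for `flights`'s columns.
Matching on l.code = r.code AND l.region = r.region. A NULL in a compared column never satisfies the condition.
- code=BQ, region=EZ: no r row matches, row kept with r columns NULL.
- code=LS, region=PD: no r row matches, row kept with r columns NULL.
- code=NULL, region=EZ: no r row matches, row kept with r columns NULL.
- code=LS, region=EZ: no r row matches, row kept with r columns NULL.
- code=OC, region=PD: no r row matches, row kept with r columns NULL.
- code=BQ, region=NU: no r row matches, row kept with r columns NULL.
After projecting and ordering:
r.dest | l.code | r.region | l.city
NULL | BQ | NULL | Irvine
NULL | BQ | NULL | Seattle
NULL | LS | NULL | Edison
NULL | LS | NULL | Irvine
NULL | OC | NULL | Houston
NULL | NULL | NULL | Reno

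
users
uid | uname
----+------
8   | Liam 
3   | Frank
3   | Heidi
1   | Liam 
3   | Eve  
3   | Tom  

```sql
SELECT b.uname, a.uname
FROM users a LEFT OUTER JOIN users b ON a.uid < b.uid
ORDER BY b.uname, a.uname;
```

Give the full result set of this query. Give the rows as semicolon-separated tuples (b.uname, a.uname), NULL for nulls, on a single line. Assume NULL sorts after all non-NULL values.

(Eve, Liam); (Frank, Liam); (Heidi, Liam); (Liam, Eve); (Liam, Frank); (Liam, Heidi); (Liam, Liam); (Liam, Tom); (Tom, Liam); (NULL, Liam)

LEFT JOIN keeps every row from `users a`; unmatched rows get NULL for `users b`'s columns.
Matching on a.uid < b.uid.
- a[0] uid=8 → no match; kept with NULLs on the b side.
- a[1] uid=3 → 1 match(es) in b → 1 row(s).
- a[2] uid=3 → 1 match(es) in b → 1 row(s).
- a[3] uid=1 → 5 match(es) in b → 5 row(s).
- a[4] uid=3 → 1 match(es) in b → 1 row(s).
- a[5] uid=3 → 1 match(es) in b → 1 row(s).
After projecting and ordering:
b.uname | a.uname
Eve | Liam
Frank | Liam
Heidi | Liam
Liam | Eve
Liam | Frank
Liam | Heidi
Liam | Liam
Liam | Tom
Tom | Liam
NULL | Liam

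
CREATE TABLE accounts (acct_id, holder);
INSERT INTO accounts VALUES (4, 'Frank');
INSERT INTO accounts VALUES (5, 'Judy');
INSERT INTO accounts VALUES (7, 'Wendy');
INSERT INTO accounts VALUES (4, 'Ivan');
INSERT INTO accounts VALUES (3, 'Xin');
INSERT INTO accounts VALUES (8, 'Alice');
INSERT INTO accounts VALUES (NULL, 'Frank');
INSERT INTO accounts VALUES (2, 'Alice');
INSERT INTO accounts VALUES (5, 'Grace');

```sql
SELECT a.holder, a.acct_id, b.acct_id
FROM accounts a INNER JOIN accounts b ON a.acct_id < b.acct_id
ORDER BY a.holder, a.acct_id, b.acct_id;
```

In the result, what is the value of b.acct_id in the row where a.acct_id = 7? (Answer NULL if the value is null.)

INNER JOIN keeps only pairs where the ON condition holds.
Matching on a.acct_id < b.acct_id. A NULL in a compared column never satisfies the condition.
- a row (acct_id=4): matches 4 b row(s) → 4 output row(s).
- a row (acct_id=5): matches 2 b row(s) → 2 output row(s).
- a row (acct_id=7): matches 1 b row(s) → 1 output row(s).
- a row (acct_id=4): matches 4 b row(s) → 4 output row(s).
- a row (acct_id=3): matches 6 b row(s) → 6 output row(s).
- a row (acct_id=8): no match → dropped.
- a row (acct_id=NULL): no match → dropped.
- a row (acct_id=2): matches 7 b row(s) → 7 output row(s).
- a row (acct_id=5): matches 2 b row(s) → 2 output row(s).

8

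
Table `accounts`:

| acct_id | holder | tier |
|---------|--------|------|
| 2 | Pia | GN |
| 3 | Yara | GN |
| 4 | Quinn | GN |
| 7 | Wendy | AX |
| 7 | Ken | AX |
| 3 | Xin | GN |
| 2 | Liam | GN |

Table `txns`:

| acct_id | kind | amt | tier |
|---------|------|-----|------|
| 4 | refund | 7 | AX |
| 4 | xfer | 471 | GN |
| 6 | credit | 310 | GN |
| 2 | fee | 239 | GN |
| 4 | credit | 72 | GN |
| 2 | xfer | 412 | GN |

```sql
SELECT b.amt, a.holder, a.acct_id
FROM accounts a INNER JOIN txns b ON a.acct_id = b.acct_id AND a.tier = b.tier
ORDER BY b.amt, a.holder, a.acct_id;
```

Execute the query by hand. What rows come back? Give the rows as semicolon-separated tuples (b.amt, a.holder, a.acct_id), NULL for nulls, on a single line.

(72, Quinn, 4); (239, Liam, 2); (239, Pia, 2); (412, Liam, 2); (412, Pia, 2); (471, Quinn, 4)

INNER JOIN keeps only pairs where the ON condition holds.
Matching on a.acct_id = b.acct_id AND a.tier = b.tier.
Matched pairs: 6.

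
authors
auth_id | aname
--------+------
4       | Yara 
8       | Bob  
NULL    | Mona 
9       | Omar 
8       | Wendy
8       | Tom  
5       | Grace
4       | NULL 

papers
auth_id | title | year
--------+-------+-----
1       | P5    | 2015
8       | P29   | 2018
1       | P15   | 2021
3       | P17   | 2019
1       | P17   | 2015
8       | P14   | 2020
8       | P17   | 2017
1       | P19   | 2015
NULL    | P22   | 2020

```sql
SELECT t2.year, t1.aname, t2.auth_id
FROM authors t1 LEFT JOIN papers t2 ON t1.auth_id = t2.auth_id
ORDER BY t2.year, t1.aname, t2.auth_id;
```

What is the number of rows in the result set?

14

LEFT JOIN keeps every row from `authors`; unmatched rows get NULL for `papers`'s columns.
Matching on t1.auth_id = t2.auth_id. A NULL in a compared column never satisfies the condition.
- t1 (auth_id=4) has no partner → padded with NULL.
- t1 (auth_id=8) pairs with 3 row(s) of t2.
- t1 (auth_id=NULL) has no partner → padded with NULL.
- t1 (auth_id=9) has no partner → padded with NULL.
- t1 (auth_id=8) pairs with 3 row(s) of t2.
- t1 (auth_id=8) pairs with 3 row(s) of t2.
- t1 (auth_id=5) has no partner → padded with NULL.
- t1 (auth_id=4) has no partner → padded with NULL.
Total: 9 matched + 5 padded = 14 rows.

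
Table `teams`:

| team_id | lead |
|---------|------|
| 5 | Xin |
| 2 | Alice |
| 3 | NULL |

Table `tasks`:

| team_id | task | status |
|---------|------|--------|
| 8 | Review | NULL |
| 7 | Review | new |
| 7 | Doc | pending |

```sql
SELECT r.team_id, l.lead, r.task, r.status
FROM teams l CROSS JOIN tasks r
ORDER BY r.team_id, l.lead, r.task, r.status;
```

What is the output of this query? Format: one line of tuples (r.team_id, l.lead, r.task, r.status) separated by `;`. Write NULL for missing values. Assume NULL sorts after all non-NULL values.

(7, Alice, Doc, pending); (7, Alice, Review, new); (7, Xin, Doc, pending); (7, Xin, Review, new); (7, NULL, Doc, pending); (7, NULL, Review, new); (8, Alice, Review, NULL); (8, Xin, Review, NULL); (8, NULL, Review, NULL)

CROSS JOIN pairs every row of `teams` with every row of `tasks`: 3 × 3 = 9 rows.
After projecting and ordering:
r.team_id | l.lead | r.task | r.status
7 | Alice | Doc | pending
7 | Alice | Review | new
7 | Xin | Doc | pending
7 | Xin | Review | new
7 | NULL | Doc | pending
7 | NULL | Review | new
8 | Alice | Review | NULL
8 | Xin | Review | NULL
8 | NULL | Review | NULL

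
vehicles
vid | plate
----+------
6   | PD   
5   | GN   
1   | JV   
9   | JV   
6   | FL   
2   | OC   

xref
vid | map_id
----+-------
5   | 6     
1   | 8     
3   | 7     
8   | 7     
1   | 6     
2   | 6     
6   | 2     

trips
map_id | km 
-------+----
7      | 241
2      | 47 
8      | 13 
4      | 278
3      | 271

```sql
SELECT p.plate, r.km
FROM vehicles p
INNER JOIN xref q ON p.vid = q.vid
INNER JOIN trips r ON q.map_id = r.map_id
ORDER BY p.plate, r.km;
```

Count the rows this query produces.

3

Joins associate left-to-right: vehicles INNER JOIN xref on vid gives 6 intermediate row(s).
Then INNER JOIN `trips r` on map_id: keep only rows whose q.map_id appears in r.
Result: 3 row(s).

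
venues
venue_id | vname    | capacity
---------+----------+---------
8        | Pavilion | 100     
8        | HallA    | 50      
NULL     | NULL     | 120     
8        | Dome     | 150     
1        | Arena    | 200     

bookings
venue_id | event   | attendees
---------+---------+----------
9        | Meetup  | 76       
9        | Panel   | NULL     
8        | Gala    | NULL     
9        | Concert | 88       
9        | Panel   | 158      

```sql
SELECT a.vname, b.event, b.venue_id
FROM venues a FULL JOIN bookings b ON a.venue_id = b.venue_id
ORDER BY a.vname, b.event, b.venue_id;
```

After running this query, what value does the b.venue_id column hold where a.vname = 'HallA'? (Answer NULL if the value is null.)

8

FULL OUTER JOIN keeps every row from both sides; unmatched rows get NULL for the other side's columns.
Matching on a.venue_id = b.venue_id. A NULL in a compared column never satisfies the condition.
- a[0] venue_id=8 → 1 match(es) in b → 1 row(s).
- a[1] venue_id=8 → 1 match(es) in b → 1 row(s).
- a[2] venue_id=NULL → no match; kept with NULLs on the b side.
- a[3] venue_id=8 → 1 match(es) in b → 1 row(s).
- a[4] venue_id=1 → no match; kept with NULLs on the b side.
- plus 4 unmatched b row(s), each kept with NULL a columns.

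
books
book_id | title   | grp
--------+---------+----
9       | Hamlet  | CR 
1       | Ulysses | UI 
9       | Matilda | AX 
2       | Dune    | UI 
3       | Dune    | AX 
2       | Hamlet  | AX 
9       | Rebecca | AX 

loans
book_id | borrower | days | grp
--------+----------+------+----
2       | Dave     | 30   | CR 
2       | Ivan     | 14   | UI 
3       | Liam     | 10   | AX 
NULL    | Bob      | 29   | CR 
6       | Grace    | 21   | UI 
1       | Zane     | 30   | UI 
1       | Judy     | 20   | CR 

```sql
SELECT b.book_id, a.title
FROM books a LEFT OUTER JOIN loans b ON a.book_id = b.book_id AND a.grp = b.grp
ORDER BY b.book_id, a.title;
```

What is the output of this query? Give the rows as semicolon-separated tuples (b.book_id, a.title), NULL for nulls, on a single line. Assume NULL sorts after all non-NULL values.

(1, Ulysses); (2, Dune); (3, Dune); (NULL, Hamlet); (NULL, Hamlet); (NULL, Matilda); (NULL, Rebecca)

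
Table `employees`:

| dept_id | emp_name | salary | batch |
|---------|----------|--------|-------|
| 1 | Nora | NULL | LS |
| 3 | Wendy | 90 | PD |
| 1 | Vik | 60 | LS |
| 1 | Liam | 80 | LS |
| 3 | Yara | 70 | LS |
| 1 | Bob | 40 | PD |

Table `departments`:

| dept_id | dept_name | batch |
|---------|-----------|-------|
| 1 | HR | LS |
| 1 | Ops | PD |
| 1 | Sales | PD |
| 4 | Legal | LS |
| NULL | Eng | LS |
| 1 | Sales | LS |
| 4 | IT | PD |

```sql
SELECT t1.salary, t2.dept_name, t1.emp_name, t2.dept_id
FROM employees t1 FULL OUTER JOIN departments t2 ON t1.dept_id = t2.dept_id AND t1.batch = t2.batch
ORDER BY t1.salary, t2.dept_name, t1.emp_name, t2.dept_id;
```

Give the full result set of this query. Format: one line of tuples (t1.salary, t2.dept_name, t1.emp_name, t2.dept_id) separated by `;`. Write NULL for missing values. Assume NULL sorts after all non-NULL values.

(40, Ops, Bob, 1); (40, Sales, Bob, 1); (60, HR, Vik, 1); (60, Sales, Vik, 1); (70, NULL, Yara, NULL); (80, HR, Liam, 1); (80, Sales, Liam, 1); (90, NULL, Wendy, NULL); (NULL, Eng, NULL, NULL); (NULL, HR, Nora, 1); (NULL, IT, NULL, 4); (NULL, Legal, NULL, 4); (NULL, Sales, Nora, 1)

FULL OUTER JOIN keeps every row from both sides; unmatched rows get NULL for the other side's columns.
Matching on t1.dept_id = t2.dept_id AND t1.batch = t2.batch. A NULL in a compared column never satisfies the condition.
Matched pairs: 8; unmatched t1 rows kept: 2; unmatched t2 rows kept: 3.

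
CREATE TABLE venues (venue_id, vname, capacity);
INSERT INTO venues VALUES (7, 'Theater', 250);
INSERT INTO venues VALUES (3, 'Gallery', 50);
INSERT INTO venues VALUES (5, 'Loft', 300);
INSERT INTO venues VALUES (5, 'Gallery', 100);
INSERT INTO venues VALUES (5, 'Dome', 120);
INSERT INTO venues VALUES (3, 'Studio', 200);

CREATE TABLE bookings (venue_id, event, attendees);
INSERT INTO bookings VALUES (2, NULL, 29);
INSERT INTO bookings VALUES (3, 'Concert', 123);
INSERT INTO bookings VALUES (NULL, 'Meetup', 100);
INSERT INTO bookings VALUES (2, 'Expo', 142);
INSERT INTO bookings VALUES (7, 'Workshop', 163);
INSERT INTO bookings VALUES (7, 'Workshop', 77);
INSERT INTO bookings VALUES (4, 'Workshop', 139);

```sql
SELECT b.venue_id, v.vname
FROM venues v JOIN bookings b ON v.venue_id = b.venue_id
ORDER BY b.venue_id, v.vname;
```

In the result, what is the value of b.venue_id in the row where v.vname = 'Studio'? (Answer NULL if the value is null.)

3

INNER JOIN keeps only pairs where the ON condition holds.
Matching on v.venue_id = b.venue_id. A NULL in a compared column never satisfies the condition.
- v row (venue_id=7): matches 2 b row(s) → 2 output row(s).
- v row (venue_id=3): matches 1 b row(s) → 1 output row(s).
- v row (venue_id=5): no match → dropped.
- v row (venue_id=5): no match → dropped.
- v row (venue_id=5): no match → dropped.
- v row (venue_id=3): matches 1 b row(s) → 1 output row(s).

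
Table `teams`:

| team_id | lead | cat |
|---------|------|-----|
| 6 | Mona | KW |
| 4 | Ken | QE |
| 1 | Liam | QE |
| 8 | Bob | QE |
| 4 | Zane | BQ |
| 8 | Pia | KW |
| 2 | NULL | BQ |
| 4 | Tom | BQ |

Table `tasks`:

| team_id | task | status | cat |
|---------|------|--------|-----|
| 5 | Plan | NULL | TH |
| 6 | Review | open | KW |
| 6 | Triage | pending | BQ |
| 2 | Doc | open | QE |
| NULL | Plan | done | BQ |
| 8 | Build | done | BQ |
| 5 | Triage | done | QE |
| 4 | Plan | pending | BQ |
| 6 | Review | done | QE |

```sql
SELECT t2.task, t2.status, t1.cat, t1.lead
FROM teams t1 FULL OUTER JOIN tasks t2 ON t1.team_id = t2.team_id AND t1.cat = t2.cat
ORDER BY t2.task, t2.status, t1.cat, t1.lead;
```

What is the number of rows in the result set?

15

FULL OUTER JOIN keeps every row from both sides; unmatched rows get NULL for the other side's columns.
Matching on t1.team_id = t2.team_id AND t1.cat = t2.cat. A NULL in a compared column never satisfies the condition.
Matched pairs: 3; unmatched t1 rows kept: 5; unmatched t2 rows kept: 7.
Total: 3 matched + 12 padded = 15 rows.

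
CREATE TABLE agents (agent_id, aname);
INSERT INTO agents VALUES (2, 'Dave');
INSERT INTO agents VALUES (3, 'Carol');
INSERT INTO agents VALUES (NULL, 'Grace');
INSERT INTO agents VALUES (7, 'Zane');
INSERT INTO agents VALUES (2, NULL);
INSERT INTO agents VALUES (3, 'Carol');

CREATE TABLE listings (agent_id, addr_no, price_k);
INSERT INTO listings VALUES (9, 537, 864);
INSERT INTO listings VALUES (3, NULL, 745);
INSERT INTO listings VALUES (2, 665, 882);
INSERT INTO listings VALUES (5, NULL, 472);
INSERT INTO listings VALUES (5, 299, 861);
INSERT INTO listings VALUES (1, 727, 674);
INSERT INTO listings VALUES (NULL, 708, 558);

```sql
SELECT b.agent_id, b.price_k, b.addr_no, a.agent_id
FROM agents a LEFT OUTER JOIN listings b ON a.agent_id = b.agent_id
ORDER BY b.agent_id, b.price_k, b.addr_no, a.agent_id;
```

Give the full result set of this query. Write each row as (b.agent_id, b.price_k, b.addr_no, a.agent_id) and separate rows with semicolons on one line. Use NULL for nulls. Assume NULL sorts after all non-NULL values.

LEFT JOIN keeps every row from `agents`; unmatched rows get NULL for `listings`'s columns.
Matching on a.agent_id = b.agent_id. A NULL in a compared column never satisfies the condition.
- a (agent_id=2) pairs with 1 row(s) of b.
- a (agent_id=3) pairs with 1 row(s) of b.
- a (agent_id=NULL) has no partner → padded with NULL.
- a (agent_id=7) has no partner → padded with NULL.
- a (agent_id=2) pairs with 1 row(s) of b.
- a (agent_id=3) pairs with 1 row(s) of b.
After projecting and ordering:
b.agent_id | b.price_k | b.addr_no | a.agent_id
2 | 882 | 665 | 2
2 | 882 | 665 | 2
3 | 745 | NULL | 3
3 | 745 | NULL | 3
NULL | NULL | NULL | 7
NULL | NULL | NULL | NULL

(2, 882, 665, 2); (2, 882, 665, 2); (3, 745, NULL, 3); (3, 745, NULL, 3); (NULL, NULL, NULL, 7); (NULL, NULL, NULL, NULL)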